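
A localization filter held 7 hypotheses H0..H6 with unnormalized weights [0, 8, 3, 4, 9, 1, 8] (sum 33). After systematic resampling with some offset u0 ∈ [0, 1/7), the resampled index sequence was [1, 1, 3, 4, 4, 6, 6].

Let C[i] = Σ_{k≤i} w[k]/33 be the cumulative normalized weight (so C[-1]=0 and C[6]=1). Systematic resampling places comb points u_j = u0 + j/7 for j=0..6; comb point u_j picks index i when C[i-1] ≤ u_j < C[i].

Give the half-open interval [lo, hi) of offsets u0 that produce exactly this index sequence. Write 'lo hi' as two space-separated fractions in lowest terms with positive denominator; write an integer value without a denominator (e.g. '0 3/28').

C = [0, 8/33, 1/3, 5/11, 8/11, 25/33, 1]
j=0 picked index 1: u0 ∈ [0, 8/33)
j=1 picked index 1: u0 ∈ [-1/7, 23/231)
j=2 picked index 3: u0 ∈ [1/21, 13/77)
j=3 picked index 4: u0 ∈ [2/77, 23/77)
j=4 picked index 4: u0 ∈ [-9/77, 12/77)
j=5 picked index 6: u0 ∈ [10/231, 2/7)
j=6 picked index 6: u0 ∈ [-23/231, 1/7)
intersection: [1/21, 23/231)

1/21 23/231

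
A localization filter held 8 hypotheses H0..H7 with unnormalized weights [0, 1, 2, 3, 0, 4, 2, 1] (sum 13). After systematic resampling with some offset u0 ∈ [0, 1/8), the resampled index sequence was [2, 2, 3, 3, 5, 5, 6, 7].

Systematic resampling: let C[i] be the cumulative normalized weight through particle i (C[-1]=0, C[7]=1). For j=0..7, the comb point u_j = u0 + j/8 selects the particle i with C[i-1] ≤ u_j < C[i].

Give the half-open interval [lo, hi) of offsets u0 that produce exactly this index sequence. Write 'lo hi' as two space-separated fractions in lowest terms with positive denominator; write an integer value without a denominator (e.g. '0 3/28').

1/13 9/104

C = [0, 1/13, 3/13, 6/13, 6/13, 10/13, 12/13, 1]
j=0 picked index 2: u0 ∈ [1/13, 3/13)
j=1 picked index 2: u0 ∈ [-5/104, 11/104)
j=2 picked index 3: u0 ∈ [-1/52, 11/52)
j=3 picked index 3: u0 ∈ [-15/104, 9/104)
j=4 picked index 5: u0 ∈ [-1/26, 7/26)
j=5 picked index 5: u0 ∈ [-17/104, 15/104)
j=6 picked index 6: u0 ∈ [1/52, 9/52)
j=7 picked index 7: u0 ∈ [5/104, 1/8)
intersection: [1/13, 9/104)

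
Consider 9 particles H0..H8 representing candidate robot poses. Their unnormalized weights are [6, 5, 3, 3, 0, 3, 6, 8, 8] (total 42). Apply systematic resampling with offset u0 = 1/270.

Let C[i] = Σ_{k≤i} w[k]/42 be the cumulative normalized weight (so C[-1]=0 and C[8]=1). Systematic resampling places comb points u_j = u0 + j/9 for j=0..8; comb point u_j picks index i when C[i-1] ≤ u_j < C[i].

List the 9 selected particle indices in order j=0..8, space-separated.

0 0 1 3 5 6 7 7 8

C = [1/7, 11/42, 1/3, 17/42, 17/42, 10/21, 13/21, 17/21, 1]
j=0: u_0=1/270 ∈ [0, 1/7) → index 0
j=1: u_1=31/270 ∈ [0, 1/7) → index 0
j=2: u_2=61/270 ∈ [1/7, 11/42) → index 1
j=3: u_3=91/270 ∈ [1/3, 17/42) → index 3
j=4: u_4=121/270 ∈ [17/42, 10/21) → index 5
j=5: u_5=151/270 ∈ [10/21, 13/21) → index 6
j=6: u_6=181/270 ∈ [13/21, 17/21) → index 7
j=7: u_7=211/270 ∈ [13/21, 17/21) → index 7
j=8: u_8=241/270 ∈ [17/21, 1) → index 8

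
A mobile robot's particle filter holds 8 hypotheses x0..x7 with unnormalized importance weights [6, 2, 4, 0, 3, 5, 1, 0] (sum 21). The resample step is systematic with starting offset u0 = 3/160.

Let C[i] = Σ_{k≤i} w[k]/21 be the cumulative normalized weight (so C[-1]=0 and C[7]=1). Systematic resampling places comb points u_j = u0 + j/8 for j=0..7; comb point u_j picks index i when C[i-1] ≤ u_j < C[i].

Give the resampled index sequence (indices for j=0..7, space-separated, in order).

C = [2/7, 8/21, 4/7, 4/7, 5/7, 20/21, 1, 1]
j=0: u_0=3/160 ∈ [0, 2/7) → index 0
j=1: u_1=23/160 ∈ [0, 2/7) → index 0
j=2: u_2=43/160 ∈ [0, 2/7) → index 0
j=3: u_3=63/160 ∈ [8/21, 4/7) → index 2
j=4: u_4=83/160 ∈ [8/21, 4/7) → index 2
j=5: u_5=103/160 ∈ [4/7, 5/7) → index 4
j=6: u_6=123/160 ∈ [5/7, 20/21) → index 5
j=7: u_7=143/160 ∈ [5/7, 20/21) → index 5

0 0 0 2 2 4 5 5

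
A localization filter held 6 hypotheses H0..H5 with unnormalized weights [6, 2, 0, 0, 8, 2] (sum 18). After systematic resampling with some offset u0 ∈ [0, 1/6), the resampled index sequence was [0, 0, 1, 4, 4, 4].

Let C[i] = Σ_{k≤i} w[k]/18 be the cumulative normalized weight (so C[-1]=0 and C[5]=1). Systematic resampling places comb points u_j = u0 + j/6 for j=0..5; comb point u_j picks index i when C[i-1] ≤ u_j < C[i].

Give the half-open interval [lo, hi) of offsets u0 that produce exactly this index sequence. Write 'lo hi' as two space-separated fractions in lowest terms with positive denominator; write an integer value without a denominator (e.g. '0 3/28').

C = [1/3, 4/9, 4/9, 4/9, 8/9, 1]
j=0 picked index 0: u0 ∈ [0, 1/3)
j=1 picked index 0: u0 ∈ [-1/6, 1/6)
j=2 picked index 1: u0 ∈ [0, 1/9)
j=3 picked index 4: u0 ∈ [-1/18, 7/18)
j=4 picked index 4: u0 ∈ [-2/9, 2/9)
j=5 picked index 4: u0 ∈ [-7/18, 1/18)
intersection: [0, 1/18)

0 1/18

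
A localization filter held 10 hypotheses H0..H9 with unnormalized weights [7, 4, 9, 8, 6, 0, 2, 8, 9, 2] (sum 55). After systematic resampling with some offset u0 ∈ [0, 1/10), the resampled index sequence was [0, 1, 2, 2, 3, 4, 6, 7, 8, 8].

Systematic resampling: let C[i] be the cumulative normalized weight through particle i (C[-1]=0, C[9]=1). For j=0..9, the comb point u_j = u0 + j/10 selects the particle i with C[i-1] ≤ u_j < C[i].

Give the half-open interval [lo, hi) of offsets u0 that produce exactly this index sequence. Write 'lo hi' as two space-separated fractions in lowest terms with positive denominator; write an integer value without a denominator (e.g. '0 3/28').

C = [7/55, 1/5, 4/11, 28/55, 34/55, 34/55, 36/55, 4/5, 53/55, 1]
j=0 picked index 0: u0 ∈ [0, 7/55)
j=1 picked index 1: u0 ∈ [3/110, 1/10)
j=2 picked index 2: u0 ∈ [0, 9/55)
j=3 picked index 2: u0 ∈ [-1/10, 7/110)
j=4 picked index 3: u0 ∈ [-2/55, 6/55)
j=5 picked index 4: u0 ∈ [1/110, 13/110)
j=6 picked index 6: u0 ∈ [1/55, 3/55)
j=7 picked index 7: u0 ∈ [-1/22, 1/10)
j=8 picked index 8: u0 ∈ [0, 9/55)
j=9 picked index 8: u0 ∈ [-1/10, 7/110)
intersection: [3/110, 3/55)

3/110 3/55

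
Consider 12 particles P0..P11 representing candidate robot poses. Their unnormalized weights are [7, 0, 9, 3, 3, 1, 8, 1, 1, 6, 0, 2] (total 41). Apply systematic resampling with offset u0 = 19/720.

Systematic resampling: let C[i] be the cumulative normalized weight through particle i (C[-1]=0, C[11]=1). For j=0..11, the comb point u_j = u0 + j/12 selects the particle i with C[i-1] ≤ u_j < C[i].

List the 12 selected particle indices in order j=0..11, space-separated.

C = [7/41, 7/41, 16/41, 19/41, 22/41, 23/41, 31/41, 32/41, 33/41, 39/41, 39/41, 1]
j=0: u_0=19/720 ∈ [0, 7/41) → index 0
j=1: u_1=79/720 ∈ [0, 7/41) → index 0
j=2: u_2=139/720 ∈ [7/41, 16/41) → index 2
j=3: u_3=199/720 ∈ [7/41, 16/41) → index 2
j=4: u_4=259/720 ∈ [7/41, 16/41) → index 2
j=5: u_5=319/720 ∈ [16/41, 19/41) → index 3
j=6: u_6=379/720 ∈ [19/41, 22/41) → index 4
j=7: u_7=439/720 ∈ [23/41, 31/41) → index 6
j=8: u_8=499/720 ∈ [23/41, 31/41) → index 6
j=9: u_9=559/720 ∈ [31/41, 32/41) → index 7
j=10: u_10=619/720 ∈ [33/41, 39/41) → index 9
j=11: u_11=679/720 ∈ [33/41, 39/41) → index 9

0 0 2 2 2 3 4 6 6 7 9 9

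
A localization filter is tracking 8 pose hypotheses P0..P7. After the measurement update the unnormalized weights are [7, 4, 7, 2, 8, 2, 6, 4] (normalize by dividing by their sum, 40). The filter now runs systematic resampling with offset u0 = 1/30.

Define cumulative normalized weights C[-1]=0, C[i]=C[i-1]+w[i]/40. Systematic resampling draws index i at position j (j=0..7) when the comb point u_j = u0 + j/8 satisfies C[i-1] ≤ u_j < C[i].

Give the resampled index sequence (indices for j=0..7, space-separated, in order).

C = [7/40, 11/40, 9/20, 1/2, 7/10, 3/4, 9/10, 1]
j=0: u_0=1/30 ∈ [0, 7/40) → index 0
j=1: u_1=19/120 ∈ [0, 7/40) → index 0
j=2: u_2=17/60 ∈ [11/40, 9/20) → index 2
j=3: u_3=49/120 ∈ [11/40, 9/20) → index 2
j=4: u_4=8/15 ∈ [1/2, 7/10) → index 4
j=5: u_5=79/120 ∈ [1/2, 7/10) → index 4
j=6: u_6=47/60 ∈ [3/4, 9/10) → index 6
j=7: u_7=109/120 ∈ [9/10, 1) → index 7

0 0 2 2 4 4 6 7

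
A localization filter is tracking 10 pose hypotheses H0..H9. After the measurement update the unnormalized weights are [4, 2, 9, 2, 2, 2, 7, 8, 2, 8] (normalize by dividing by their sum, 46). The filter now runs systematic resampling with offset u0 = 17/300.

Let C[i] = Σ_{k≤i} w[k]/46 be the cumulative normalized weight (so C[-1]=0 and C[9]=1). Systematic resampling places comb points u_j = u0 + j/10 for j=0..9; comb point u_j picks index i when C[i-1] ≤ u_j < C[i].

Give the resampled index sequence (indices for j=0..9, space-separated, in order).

0 2 2 3 6 6 7 7 9 9

C = [2/23, 3/23, 15/46, 17/46, 19/46, 21/46, 14/23, 18/23, 19/23, 1]
j=0: u_0=17/300 ∈ [0, 2/23) → index 0
j=1: u_1=47/300 ∈ [3/23, 15/46) → index 2
j=2: u_2=77/300 ∈ [3/23, 15/46) → index 2
j=3: u_3=107/300 ∈ [15/46, 17/46) → index 3
j=4: u_4=137/300 ∈ [21/46, 14/23) → index 6
j=5: u_5=167/300 ∈ [21/46, 14/23) → index 6
j=6: u_6=197/300 ∈ [14/23, 18/23) → index 7
j=7: u_7=227/300 ∈ [14/23, 18/23) → index 7
j=8: u_8=257/300 ∈ [19/23, 1) → index 9
j=9: u_9=287/300 ∈ [19/23, 1) → index 9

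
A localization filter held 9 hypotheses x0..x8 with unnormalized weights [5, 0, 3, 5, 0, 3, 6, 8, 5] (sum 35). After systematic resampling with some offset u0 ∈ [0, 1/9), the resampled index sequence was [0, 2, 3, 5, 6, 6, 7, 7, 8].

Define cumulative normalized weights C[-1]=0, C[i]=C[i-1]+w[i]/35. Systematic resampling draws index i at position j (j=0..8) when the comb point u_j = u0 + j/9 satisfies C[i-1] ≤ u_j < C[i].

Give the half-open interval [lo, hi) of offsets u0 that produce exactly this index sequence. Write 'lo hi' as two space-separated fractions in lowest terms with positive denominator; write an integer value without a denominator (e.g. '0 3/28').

C = [1/7, 1/7, 8/35, 13/35, 13/35, 16/35, 22/35, 6/7, 1]
j=0 picked index 0: u0 ∈ [0, 1/7)
j=1 picked index 2: u0 ∈ [2/63, 37/315)
j=2 picked index 3: u0 ∈ [2/315, 47/315)
j=3 picked index 5: u0 ∈ [4/105, 13/105)
j=4 picked index 6: u0 ∈ [4/315, 58/315)
j=5 picked index 6: u0 ∈ [-31/315, 23/315)
j=6 picked index 7: u0 ∈ [-4/105, 4/21)
j=7 picked index 7: u0 ∈ [-47/315, 5/63)
j=8 picked index 8: u0 ∈ [-2/63, 1/9)
intersection: [4/105, 23/315)

4/105 23/315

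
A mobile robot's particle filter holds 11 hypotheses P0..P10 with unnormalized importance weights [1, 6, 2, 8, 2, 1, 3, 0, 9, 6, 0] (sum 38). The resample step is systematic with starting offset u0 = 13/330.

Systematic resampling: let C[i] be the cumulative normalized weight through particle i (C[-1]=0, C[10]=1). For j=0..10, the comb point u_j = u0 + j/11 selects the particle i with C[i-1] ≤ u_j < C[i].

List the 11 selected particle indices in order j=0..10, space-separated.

C = [1/38, 7/38, 9/38, 17/38, 1/2, 10/19, 23/38, 23/38, 16/19, 1, 1]
j=0: u_0=13/330 ∈ [1/38, 7/38) → index 1
j=1: u_1=43/330 ∈ [1/38, 7/38) → index 1
j=2: u_2=73/330 ∈ [7/38, 9/38) → index 2
j=3: u_3=103/330 ∈ [9/38, 17/38) → index 3
j=4: u_4=133/330 ∈ [9/38, 17/38) → index 3
j=5: u_5=163/330 ∈ [17/38, 1/2) → index 4
j=6: u_6=193/330 ∈ [10/19, 23/38) → index 6
j=7: u_7=223/330 ∈ [23/38, 16/19) → index 8
j=8: u_8=23/30 ∈ [23/38, 16/19) → index 8
j=9: u_9=283/330 ∈ [16/19, 1) → index 9
j=10: u_10=313/330 ∈ [16/19, 1) → index 9

1 1 2 3 3 4 6 8 8 9 9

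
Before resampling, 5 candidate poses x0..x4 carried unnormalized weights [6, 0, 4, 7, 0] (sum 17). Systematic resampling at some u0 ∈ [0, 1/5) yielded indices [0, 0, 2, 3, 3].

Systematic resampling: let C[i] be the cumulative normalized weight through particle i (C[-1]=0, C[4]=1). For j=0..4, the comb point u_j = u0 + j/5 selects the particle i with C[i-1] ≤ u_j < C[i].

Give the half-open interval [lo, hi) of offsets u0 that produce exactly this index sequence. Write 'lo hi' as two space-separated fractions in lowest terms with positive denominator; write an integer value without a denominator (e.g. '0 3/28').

0 13/85

C = [6/17, 6/17, 10/17, 1, 1]
j=0 picked index 0: u0 ∈ [0, 6/17)
j=1 picked index 0: u0 ∈ [-1/5, 13/85)
j=2 picked index 2: u0 ∈ [-4/85, 16/85)
j=3 picked index 3: u0 ∈ [-1/85, 2/5)
j=4 picked index 3: u0 ∈ [-18/85, 1/5)
intersection: [0, 13/85)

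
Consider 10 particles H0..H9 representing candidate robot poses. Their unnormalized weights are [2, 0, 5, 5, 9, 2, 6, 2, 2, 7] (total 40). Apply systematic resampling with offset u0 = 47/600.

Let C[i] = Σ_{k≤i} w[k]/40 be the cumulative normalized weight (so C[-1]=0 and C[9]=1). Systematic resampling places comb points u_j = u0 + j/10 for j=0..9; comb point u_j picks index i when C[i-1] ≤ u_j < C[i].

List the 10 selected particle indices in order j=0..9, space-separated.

C = [1/20, 1/20, 7/40, 3/10, 21/40, 23/40, 29/40, 31/40, 33/40, 1]
j=0: u_0=47/600 ∈ [1/20, 7/40) → index 2
j=1: u_1=107/600 ∈ [7/40, 3/10) → index 3
j=2: u_2=167/600 ∈ [7/40, 3/10) → index 3
j=3: u_3=227/600 ∈ [3/10, 21/40) → index 4
j=4: u_4=287/600 ∈ [3/10, 21/40) → index 4
j=5: u_5=347/600 ∈ [23/40, 29/40) → index 6
j=6: u_6=407/600 ∈ [23/40, 29/40) → index 6
j=7: u_7=467/600 ∈ [31/40, 33/40) → index 8
j=8: u_8=527/600 ∈ [33/40, 1) → index 9
j=9: u_9=587/600 ∈ [33/40, 1) → index 9

2 3 3 4 4 6 6 8 9 9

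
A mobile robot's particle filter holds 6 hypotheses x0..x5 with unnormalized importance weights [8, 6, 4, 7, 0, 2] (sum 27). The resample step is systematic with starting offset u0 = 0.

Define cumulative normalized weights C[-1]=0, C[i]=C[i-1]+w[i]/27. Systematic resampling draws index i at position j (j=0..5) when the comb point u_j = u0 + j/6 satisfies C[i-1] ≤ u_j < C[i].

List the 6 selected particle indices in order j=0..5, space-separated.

C = [8/27, 14/27, 2/3, 25/27, 25/27, 1]
j=0: u_0=0 ∈ [0, 8/27) → index 0
j=1: u_1=1/6 ∈ [0, 8/27) → index 0
j=2: u_2=1/3 ∈ [8/27, 14/27) → index 1
j=3: u_3=1/2 ∈ [8/27, 14/27) → index 1
j=4: u_4=2/3 ∈ [2/3, 25/27) → index 3
j=5: u_5=5/6 ∈ [2/3, 25/27) → index 3

0 0 1 1 3 3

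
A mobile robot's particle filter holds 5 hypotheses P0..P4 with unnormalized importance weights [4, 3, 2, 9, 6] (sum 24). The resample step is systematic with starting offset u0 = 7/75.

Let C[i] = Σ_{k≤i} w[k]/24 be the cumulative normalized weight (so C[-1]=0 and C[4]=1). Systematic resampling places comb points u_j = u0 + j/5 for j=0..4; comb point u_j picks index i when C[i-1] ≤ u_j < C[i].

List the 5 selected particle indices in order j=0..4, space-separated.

0 2 3 3 4

C = [1/6, 7/24, 3/8, 3/4, 1]
j=0: u_0=7/75 ∈ [0, 1/6) → index 0
j=1: u_1=22/75 ∈ [7/24, 3/8) → index 2
j=2: u_2=37/75 ∈ [3/8, 3/4) → index 3
j=3: u_3=52/75 ∈ [3/8, 3/4) → index 3
j=4: u_4=67/75 ∈ [3/4, 1) → index 4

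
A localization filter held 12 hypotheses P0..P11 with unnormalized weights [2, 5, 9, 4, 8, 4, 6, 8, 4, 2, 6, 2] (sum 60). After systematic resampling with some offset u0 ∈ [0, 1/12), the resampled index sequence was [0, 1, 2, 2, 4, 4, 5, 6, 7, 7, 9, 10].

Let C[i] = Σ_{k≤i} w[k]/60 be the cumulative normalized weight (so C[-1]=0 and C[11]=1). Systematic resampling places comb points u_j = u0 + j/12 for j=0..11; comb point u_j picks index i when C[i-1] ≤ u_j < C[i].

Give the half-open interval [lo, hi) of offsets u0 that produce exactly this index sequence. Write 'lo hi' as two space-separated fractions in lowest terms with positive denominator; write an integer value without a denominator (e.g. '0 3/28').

0 1/60

C = [1/30, 7/60, 4/15, 1/3, 7/15, 8/15, 19/30, 23/30, 5/6, 13/15, 29/30, 1]
j=0 picked index 0: u0 ∈ [0, 1/30)
j=1 picked index 1: u0 ∈ [-1/20, 1/30)
j=2 picked index 2: u0 ∈ [-1/20, 1/10)
j=3 picked index 2: u0 ∈ [-2/15, 1/60)
j=4 picked index 4: u0 ∈ [0, 2/15)
j=5 picked index 4: u0 ∈ [-1/12, 1/20)
j=6 picked index 5: u0 ∈ [-1/30, 1/30)
j=7 picked index 6: u0 ∈ [-1/20, 1/20)
j=8 picked index 7: u0 ∈ [-1/30, 1/10)
j=9 picked index 7: u0 ∈ [-7/60, 1/60)
j=10 picked index 9: u0 ∈ [0, 1/30)
j=11 picked index 10: u0 ∈ [-1/20, 1/20)
intersection: [0, 1/60)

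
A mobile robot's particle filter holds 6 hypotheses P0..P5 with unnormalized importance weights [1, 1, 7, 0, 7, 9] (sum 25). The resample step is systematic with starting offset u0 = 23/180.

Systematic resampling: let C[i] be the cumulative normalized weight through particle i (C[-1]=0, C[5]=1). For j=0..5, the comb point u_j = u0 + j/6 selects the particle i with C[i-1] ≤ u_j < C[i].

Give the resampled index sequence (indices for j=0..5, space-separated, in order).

C = [1/25, 2/25, 9/25, 9/25, 16/25, 1]
j=0: u_0=23/180 ∈ [2/25, 9/25) → index 2
j=1: u_1=53/180 ∈ [2/25, 9/25) → index 2
j=2: u_2=83/180 ∈ [9/25, 16/25) → index 4
j=3: u_3=113/180 ∈ [9/25, 16/25) → index 4
j=4: u_4=143/180 ∈ [16/25, 1) → index 5
j=5: u_5=173/180 ∈ [16/25, 1) → index 5

2 2 4 4 5 5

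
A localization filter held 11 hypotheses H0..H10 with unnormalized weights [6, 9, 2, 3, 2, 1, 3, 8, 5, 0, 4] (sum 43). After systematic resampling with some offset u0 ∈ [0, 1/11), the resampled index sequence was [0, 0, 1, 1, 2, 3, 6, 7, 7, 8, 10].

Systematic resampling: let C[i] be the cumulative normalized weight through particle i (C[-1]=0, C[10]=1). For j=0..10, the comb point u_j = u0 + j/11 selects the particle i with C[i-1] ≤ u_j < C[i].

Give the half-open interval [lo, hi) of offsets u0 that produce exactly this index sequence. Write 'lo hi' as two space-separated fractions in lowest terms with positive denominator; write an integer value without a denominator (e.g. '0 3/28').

C = [6/43, 15/43, 17/43, 20/43, 22/43, 23/43, 26/43, 34/43, 39/43, 39/43, 1]
j=0 picked index 0: u0 ∈ [0, 6/43)
j=1 picked index 0: u0 ∈ [-1/11, 23/473)
j=2 picked index 1: u0 ∈ [-20/473, 79/473)
j=3 picked index 1: u0 ∈ [-63/473, 36/473)
j=4 picked index 2: u0 ∈ [-7/473, 15/473)
j=5 picked index 3: u0 ∈ [-28/473, 5/473)
j=6 picked index 6: u0 ∈ [-5/473, 28/473)
j=7 picked index 7: u0 ∈ [-15/473, 73/473)
j=8 picked index 7: u0 ∈ [-58/473, 30/473)
j=9 picked index 8: u0 ∈ [-13/473, 42/473)
j=10 picked index 10: u0 ∈ [-1/473, 1/11)
intersection: [0, 5/473)

0 5/473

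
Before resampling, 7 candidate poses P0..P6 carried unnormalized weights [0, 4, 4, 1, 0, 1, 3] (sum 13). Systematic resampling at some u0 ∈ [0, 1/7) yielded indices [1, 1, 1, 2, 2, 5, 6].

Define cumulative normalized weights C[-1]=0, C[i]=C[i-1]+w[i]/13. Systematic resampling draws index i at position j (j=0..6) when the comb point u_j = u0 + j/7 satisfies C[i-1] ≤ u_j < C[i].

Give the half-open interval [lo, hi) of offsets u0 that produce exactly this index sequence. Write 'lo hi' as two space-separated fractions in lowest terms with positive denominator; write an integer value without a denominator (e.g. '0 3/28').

C = [0, 4/13, 8/13, 9/13, 9/13, 10/13, 1]
j=0 picked index 1: u0 ∈ [0, 4/13)
j=1 picked index 1: u0 ∈ [-1/7, 15/91)
j=2 picked index 1: u0 ∈ [-2/7, 2/91)
j=3 picked index 2: u0 ∈ [-11/91, 17/91)
j=4 picked index 2: u0 ∈ [-24/91, 4/91)
j=5 picked index 5: u0 ∈ [-2/91, 5/91)
j=6 picked index 6: u0 ∈ [-8/91, 1/7)
intersection: [0, 2/91)

0 2/91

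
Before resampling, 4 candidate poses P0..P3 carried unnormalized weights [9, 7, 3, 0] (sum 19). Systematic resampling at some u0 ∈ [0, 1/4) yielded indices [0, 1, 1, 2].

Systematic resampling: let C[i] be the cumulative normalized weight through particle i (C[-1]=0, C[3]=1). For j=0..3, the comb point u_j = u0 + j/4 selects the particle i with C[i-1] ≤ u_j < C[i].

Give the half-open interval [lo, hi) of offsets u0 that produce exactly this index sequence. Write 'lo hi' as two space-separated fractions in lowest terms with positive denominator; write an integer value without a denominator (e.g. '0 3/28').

C = [9/19, 16/19, 1, 1]
j=0 picked index 0: u0 ∈ [0, 9/19)
j=1 picked index 1: u0 ∈ [17/76, 45/76)
j=2 picked index 1: u0 ∈ [-1/38, 13/38)
j=3 picked index 2: u0 ∈ [7/76, 1/4)
intersection: [17/76, 1/4)

17/76 1/4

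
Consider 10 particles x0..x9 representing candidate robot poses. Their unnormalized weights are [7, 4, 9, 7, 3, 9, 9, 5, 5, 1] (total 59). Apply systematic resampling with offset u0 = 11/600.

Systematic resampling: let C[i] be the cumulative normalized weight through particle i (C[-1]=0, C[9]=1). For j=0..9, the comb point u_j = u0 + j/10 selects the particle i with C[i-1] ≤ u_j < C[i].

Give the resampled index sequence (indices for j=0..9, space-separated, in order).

C = [7/59, 11/59, 20/59, 27/59, 30/59, 39/59, 48/59, 53/59, 58/59, 1]
j=0: u_0=11/600 ∈ [0, 7/59) → index 0
j=1: u_1=71/600 ∈ [0, 7/59) → index 0
j=2: u_2=131/600 ∈ [11/59, 20/59) → index 2
j=3: u_3=191/600 ∈ [11/59, 20/59) → index 2
j=4: u_4=251/600 ∈ [20/59, 27/59) → index 3
j=5: u_5=311/600 ∈ [30/59, 39/59) → index 5
j=6: u_6=371/600 ∈ [30/59, 39/59) → index 5
j=7: u_7=431/600 ∈ [39/59, 48/59) → index 6
j=8: u_8=491/600 ∈ [48/59, 53/59) → index 7
j=9: u_9=551/600 ∈ [53/59, 58/59) → index 8

0 0 2 2 3 5 5 6 7 8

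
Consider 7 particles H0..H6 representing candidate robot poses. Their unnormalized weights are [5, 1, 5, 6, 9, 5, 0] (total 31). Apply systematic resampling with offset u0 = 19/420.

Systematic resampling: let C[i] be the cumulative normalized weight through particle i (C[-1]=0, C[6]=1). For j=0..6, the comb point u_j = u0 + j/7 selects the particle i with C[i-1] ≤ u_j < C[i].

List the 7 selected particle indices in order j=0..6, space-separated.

0 1 2 3 4 4 5

C = [5/31, 6/31, 11/31, 17/31, 26/31, 1, 1]
j=0: u_0=19/420 ∈ [0, 5/31) → index 0
j=1: u_1=79/420 ∈ [5/31, 6/31) → index 1
j=2: u_2=139/420 ∈ [6/31, 11/31) → index 2
j=3: u_3=199/420 ∈ [11/31, 17/31) → index 3
j=4: u_4=37/60 ∈ [17/31, 26/31) → index 4
j=5: u_5=319/420 ∈ [17/31, 26/31) → index 4
j=6: u_6=379/420 ∈ [26/31, 1) → index 5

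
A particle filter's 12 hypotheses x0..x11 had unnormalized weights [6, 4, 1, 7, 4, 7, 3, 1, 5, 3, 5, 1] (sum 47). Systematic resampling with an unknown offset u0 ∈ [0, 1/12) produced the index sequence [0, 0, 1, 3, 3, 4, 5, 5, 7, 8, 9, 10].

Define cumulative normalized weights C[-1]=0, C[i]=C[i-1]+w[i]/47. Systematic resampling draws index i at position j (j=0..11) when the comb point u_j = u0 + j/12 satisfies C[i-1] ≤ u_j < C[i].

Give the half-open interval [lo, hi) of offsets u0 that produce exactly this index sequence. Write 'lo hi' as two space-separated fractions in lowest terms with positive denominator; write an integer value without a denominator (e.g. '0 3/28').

2/141 19/564

C = [6/47, 10/47, 11/47, 18/47, 22/47, 29/47, 32/47, 33/47, 38/47, 41/47, 46/47, 1]
j=0 picked index 0: u0 ∈ [0, 6/47)
j=1 picked index 0: u0 ∈ [-1/12, 25/564)
j=2 picked index 1: u0 ∈ [-11/282, 13/282)
j=3 picked index 3: u0 ∈ [-3/188, 25/188)
j=4 picked index 3: u0 ∈ [-14/141, 7/141)
j=5 picked index 4: u0 ∈ [-19/564, 29/564)
j=6 picked index 5: u0 ∈ [-3/94, 11/94)
j=7 picked index 5: u0 ∈ [-65/564, 19/564)
j=8 picked index 7: u0 ∈ [2/141, 5/141)
j=9 picked index 8: u0 ∈ [-9/188, 11/188)
j=10 picked index 9: u0 ∈ [-7/282, 11/282)
j=11 picked index 10: u0 ∈ [-25/564, 35/564)
intersection: [2/141, 19/564)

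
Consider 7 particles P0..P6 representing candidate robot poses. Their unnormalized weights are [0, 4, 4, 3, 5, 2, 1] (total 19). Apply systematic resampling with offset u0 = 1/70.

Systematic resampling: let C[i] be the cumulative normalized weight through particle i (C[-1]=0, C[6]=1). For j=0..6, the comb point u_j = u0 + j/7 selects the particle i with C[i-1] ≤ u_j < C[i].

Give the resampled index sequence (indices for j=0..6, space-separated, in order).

1 1 2 3 4 4 5

C = [0, 4/19, 8/19, 11/19, 16/19, 18/19, 1]
j=0: u_0=1/70 ∈ [0, 4/19) → index 1
j=1: u_1=11/70 ∈ [0, 4/19) → index 1
j=2: u_2=3/10 ∈ [4/19, 8/19) → index 2
j=3: u_3=31/70 ∈ [8/19, 11/19) → index 3
j=4: u_4=41/70 ∈ [11/19, 16/19) → index 4
j=5: u_5=51/70 ∈ [11/19, 16/19) → index 4
j=6: u_6=61/70 ∈ [16/19, 18/19) → index 5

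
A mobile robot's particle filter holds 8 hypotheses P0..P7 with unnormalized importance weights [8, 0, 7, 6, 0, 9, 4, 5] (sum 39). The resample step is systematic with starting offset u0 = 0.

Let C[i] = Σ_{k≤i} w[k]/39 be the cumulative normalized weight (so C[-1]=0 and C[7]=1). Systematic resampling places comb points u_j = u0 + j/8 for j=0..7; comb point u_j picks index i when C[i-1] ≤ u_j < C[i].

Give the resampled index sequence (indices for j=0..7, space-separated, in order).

C = [8/39, 8/39, 5/13, 7/13, 7/13, 10/13, 34/39, 1]
j=0: u_0=0 ∈ [0, 8/39) → index 0
j=1: u_1=1/8 ∈ [0, 8/39) → index 0
j=2: u_2=1/4 ∈ [8/39, 5/13) → index 2
j=3: u_3=3/8 ∈ [8/39, 5/13) → index 2
j=4: u_4=1/2 ∈ [5/13, 7/13) → index 3
j=5: u_5=5/8 ∈ [7/13, 10/13) → index 5
j=6: u_6=3/4 ∈ [7/13, 10/13) → index 5
j=7: u_7=7/8 ∈ [34/39, 1) → index 7

0 0 2 2 3 5 5 7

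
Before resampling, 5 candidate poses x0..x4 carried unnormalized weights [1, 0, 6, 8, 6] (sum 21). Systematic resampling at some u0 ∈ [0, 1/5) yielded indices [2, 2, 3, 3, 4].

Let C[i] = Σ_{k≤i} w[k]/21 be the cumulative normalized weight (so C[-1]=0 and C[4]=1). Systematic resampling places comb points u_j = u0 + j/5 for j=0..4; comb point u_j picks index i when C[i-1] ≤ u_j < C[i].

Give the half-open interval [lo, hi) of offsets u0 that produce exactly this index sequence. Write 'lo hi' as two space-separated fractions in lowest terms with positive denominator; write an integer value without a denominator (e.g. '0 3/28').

1/21 4/35

C = [1/21, 1/21, 1/3, 5/7, 1]
j=0 picked index 2: u0 ∈ [1/21, 1/3)
j=1 picked index 2: u0 ∈ [-16/105, 2/15)
j=2 picked index 3: u0 ∈ [-1/15, 11/35)
j=3 picked index 3: u0 ∈ [-4/15, 4/35)
j=4 picked index 4: u0 ∈ [-3/35, 1/5)
intersection: [1/21, 4/35)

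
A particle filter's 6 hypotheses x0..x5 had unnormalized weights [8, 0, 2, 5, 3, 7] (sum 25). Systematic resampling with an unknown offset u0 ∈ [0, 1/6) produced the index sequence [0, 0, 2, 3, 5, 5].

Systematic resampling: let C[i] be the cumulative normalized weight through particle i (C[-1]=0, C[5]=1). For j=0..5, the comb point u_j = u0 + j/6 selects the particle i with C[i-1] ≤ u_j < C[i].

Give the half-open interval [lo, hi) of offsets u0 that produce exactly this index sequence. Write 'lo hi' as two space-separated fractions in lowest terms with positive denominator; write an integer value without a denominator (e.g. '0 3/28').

4/75 1/15

C = [8/25, 8/25, 2/5, 3/5, 18/25, 1]
j=0 picked index 0: u0 ∈ [0, 8/25)
j=1 picked index 0: u0 ∈ [-1/6, 23/150)
j=2 picked index 2: u0 ∈ [-1/75, 1/15)
j=3 picked index 3: u0 ∈ [-1/10, 1/10)
j=4 picked index 5: u0 ∈ [4/75, 1/3)
j=5 picked index 5: u0 ∈ [-17/150, 1/6)
intersection: [4/75, 1/15)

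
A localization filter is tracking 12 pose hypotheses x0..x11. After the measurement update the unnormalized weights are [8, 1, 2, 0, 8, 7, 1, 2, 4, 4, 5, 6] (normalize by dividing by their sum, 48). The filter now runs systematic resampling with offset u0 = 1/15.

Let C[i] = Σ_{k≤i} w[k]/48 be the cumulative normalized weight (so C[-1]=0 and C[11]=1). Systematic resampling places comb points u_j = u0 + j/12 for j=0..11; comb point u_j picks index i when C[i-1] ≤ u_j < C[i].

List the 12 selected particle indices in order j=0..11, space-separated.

0 0 4 4 5 5 7 8 9 10 11 11

C = [1/6, 3/16, 11/48, 11/48, 19/48, 13/24, 9/16, 29/48, 11/16, 37/48, 7/8, 1]
j=0: u_0=1/15 ∈ [0, 1/6) → index 0
j=1: u_1=3/20 ∈ [0, 1/6) → index 0
j=2: u_2=7/30 ∈ [11/48, 19/48) → index 4
j=3: u_3=19/60 ∈ [11/48, 19/48) → index 4
j=4: u_4=2/5 ∈ [19/48, 13/24) → index 5
j=5: u_5=29/60 ∈ [19/48, 13/24) → index 5
j=6: u_6=17/30 ∈ [9/16, 29/48) → index 7
j=7: u_7=13/20 ∈ [29/48, 11/16) → index 8
j=8: u_8=11/15 ∈ [11/16, 37/48) → index 9
j=9: u_9=49/60 ∈ [37/48, 7/8) → index 10
j=10: u_10=9/10 ∈ [7/8, 1) → index 11
j=11: u_11=59/60 ∈ [7/8, 1) → index 11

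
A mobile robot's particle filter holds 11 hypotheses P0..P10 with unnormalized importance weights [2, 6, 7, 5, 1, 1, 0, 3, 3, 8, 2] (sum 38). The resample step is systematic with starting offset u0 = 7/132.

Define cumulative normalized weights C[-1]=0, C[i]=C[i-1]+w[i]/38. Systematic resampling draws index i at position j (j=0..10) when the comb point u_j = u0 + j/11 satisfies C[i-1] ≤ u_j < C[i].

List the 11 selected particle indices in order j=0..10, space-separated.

1 1 2 2 3 3 7 8 9 9 10

C = [1/19, 4/19, 15/38, 10/19, 21/38, 11/19, 11/19, 25/38, 14/19, 18/19, 1]
j=0: u_0=7/132 ∈ [1/19, 4/19) → index 1
j=1: u_1=19/132 ∈ [1/19, 4/19) → index 1
j=2: u_2=31/132 ∈ [4/19, 15/38) → index 2
j=3: u_3=43/132 ∈ [4/19, 15/38) → index 2
j=4: u_4=5/12 ∈ [15/38, 10/19) → index 3
j=5: u_5=67/132 ∈ [15/38, 10/19) → index 3
j=6: u_6=79/132 ∈ [11/19, 25/38) → index 7
j=7: u_7=91/132 ∈ [25/38, 14/19) → index 8
j=8: u_8=103/132 ∈ [14/19, 18/19) → index 9
j=9: u_9=115/132 ∈ [14/19, 18/19) → index 9
j=10: u_10=127/132 ∈ [18/19, 1) → index 10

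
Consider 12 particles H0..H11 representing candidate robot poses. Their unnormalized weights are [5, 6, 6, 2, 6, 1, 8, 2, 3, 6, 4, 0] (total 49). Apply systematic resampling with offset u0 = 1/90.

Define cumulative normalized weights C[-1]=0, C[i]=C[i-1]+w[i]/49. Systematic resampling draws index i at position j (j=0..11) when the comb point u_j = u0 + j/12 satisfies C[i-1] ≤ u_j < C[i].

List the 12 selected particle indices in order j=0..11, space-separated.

0 0 1 2 2 4 5 6 6 8 9 10

C = [5/49, 11/49, 17/49, 19/49, 25/49, 26/49, 34/49, 36/49, 39/49, 45/49, 1, 1]
j=0: u_0=1/90 ∈ [0, 5/49) → index 0
j=1: u_1=17/180 ∈ [0, 5/49) → index 0
j=2: u_2=8/45 ∈ [5/49, 11/49) → index 1
j=3: u_3=47/180 ∈ [11/49, 17/49) → index 2
j=4: u_4=31/90 ∈ [11/49, 17/49) → index 2
j=5: u_5=77/180 ∈ [19/49, 25/49) → index 4
j=6: u_6=23/45 ∈ [25/49, 26/49) → index 5
j=7: u_7=107/180 ∈ [26/49, 34/49) → index 6
j=8: u_8=61/90 ∈ [26/49, 34/49) → index 6
j=9: u_9=137/180 ∈ [36/49, 39/49) → index 8
j=10: u_10=38/45 ∈ [39/49, 45/49) → index 9
j=11: u_11=167/180 ∈ [45/49, 1) → index 10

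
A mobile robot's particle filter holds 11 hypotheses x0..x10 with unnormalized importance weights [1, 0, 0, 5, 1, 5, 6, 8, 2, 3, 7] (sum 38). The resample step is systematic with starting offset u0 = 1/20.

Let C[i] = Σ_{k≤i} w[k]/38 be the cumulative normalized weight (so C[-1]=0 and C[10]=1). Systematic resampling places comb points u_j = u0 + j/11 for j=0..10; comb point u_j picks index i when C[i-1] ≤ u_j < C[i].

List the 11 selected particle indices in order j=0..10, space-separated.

C = [1/38, 1/38, 1/38, 3/19, 7/38, 6/19, 9/19, 13/19, 14/19, 31/38, 1]
j=0: u_0=1/20 ∈ [1/38, 3/19) → index 3
j=1: u_1=31/220 ∈ [1/38, 3/19) → index 3
j=2: u_2=51/220 ∈ [7/38, 6/19) → index 5
j=3: u_3=71/220 ∈ [6/19, 9/19) → index 6
j=4: u_4=91/220 ∈ [6/19, 9/19) → index 6
j=5: u_5=111/220 ∈ [9/19, 13/19) → index 7
j=6: u_6=131/220 ∈ [9/19, 13/19) → index 7
j=7: u_7=151/220 ∈ [13/19, 14/19) → index 8
j=8: u_8=171/220 ∈ [14/19, 31/38) → index 9
j=9: u_9=191/220 ∈ [31/38, 1) → index 10
j=10: u_10=211/220 ∈ [31/38, 1) → index 10

3 3 5 6 6 7 7 8 9 10 10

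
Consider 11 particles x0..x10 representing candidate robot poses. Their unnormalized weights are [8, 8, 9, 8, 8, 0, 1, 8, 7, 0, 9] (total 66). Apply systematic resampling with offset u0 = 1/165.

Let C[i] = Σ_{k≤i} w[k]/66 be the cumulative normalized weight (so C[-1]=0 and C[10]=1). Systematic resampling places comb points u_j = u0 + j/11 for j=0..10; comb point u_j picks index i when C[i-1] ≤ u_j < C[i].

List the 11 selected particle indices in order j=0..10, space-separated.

0 0 1 2 2 3 4 7 7 8 10

C = [4/33, 8/33, 25/66, 1/2, 41/66, 41/66, 7/11, 25/33, 19/22, 19/22, 1]
j=0: u_0=1/165 ∈ [0, 4/33) → index 0
j=1: u_1=16/165 ∈ [0, 4/33) → index 0
j=2: u_2=31/165 ∈ [4/33, 8/33) → index 1
j=3: u_3=46/165 ∈ [8/33, 25/66) → index 2
j=4: u_4=61/165 ∈ [8/33, 25/66) → index 2
j=5: u_5=76/165 ∈ [25/66, 1/2) → index 3
j=6: u_6=91/165 ∈ [1/2, 41/66) → index 4
j=7: u_7=106/165 ∈ [7/11, 25/33) → index 7
j=8: u_8=11/15 ∈ [7/11, 25/33) → index 7
j=9: u_9=136/165 ∈ [25/33, 19/22) → index 8
j=10: u_10=151/165 ∈ [19/22, 1) → index 10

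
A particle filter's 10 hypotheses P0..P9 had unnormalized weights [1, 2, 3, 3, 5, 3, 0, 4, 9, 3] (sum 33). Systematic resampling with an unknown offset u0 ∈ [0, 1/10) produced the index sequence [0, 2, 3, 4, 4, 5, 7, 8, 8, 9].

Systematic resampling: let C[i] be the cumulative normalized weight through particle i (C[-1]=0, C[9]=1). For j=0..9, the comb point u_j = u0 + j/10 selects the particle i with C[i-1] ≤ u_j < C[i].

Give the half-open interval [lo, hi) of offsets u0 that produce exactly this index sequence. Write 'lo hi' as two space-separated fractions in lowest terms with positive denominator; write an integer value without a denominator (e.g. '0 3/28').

C = [1/33, 1/11, 2/11, 3/11, 14/33, 17/33, 17/33, 7/11, 10/11, 1]
j=0 picked index 0: u0 ∈ [0, 1/33)
j=1 picked index 2: u0 ∈ [-1/110, 9/110)
j=2 picked index 3: u0 ∈ [-1/55, 4/55)
j=3 picked index 4: u0 ∈ [-3/110, 41/330)
j=4 picked index 4: u0 ∈ [-7/55, 4/165)
j=5 picked index 5: u0 ∈ [-5/66, 1/66)
j=6 picked index 7: u0 ∈ [-14/165, 2/55)
j=7 picked index 8: u0 ∈ [-7/110, 23/110)
j=8 picked index 8: u0 ∈ [-9/55, 6/55)
j=9 picked index 9: u0 ∈ [1/110, 1/10)
intersection: [1/110, 1/66)

1/110 1/66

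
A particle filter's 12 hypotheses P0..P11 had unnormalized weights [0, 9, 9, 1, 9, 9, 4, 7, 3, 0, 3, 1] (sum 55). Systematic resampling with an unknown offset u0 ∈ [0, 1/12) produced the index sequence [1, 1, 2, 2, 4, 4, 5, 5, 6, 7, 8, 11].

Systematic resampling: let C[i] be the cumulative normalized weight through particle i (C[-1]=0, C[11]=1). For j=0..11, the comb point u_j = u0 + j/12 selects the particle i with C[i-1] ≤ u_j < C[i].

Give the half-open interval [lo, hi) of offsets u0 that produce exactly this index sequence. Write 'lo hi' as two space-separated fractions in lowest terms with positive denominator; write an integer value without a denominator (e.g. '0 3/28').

C = [0, 9/55, 18/55, 19/55, 28/55, 37/55, 41/55, 48/55, 51/55, 51/55, 54/55, 1]
j=0 picked index 1: u0 ∈ [0, 9/55)
j=1 picked index 1: u0 ∈ [-1/12, 53/660)
j=2 picked index 2: u0 ∈ [-1/330, 53/330)
j=3 picked index 2: u0 ∈ [-19/220, 17/220)
j=4 picked index 4: u0 ∈ [2/165, 29/165)
j=5 picked index 4: u0 ∈ [-47/660, 61/660)
j=6 picked index 5: u0 ∈ [1/110, 19/110)
j=7 picked index 5: u0 ∈ [-49/660, 59/660)
j=8 picked index 6: u0 ∈ [1/165, 13/165)
j=9 picked index 7: u0 ∈ [-1/220, 27/220)
j=10 picked index 8: u0 ∈ [13/330, 31/330)
j=11 picked index 11: u0 ∈ [43/660, 1/12)
intersection: [43/660, 17/220)

43/660 17/220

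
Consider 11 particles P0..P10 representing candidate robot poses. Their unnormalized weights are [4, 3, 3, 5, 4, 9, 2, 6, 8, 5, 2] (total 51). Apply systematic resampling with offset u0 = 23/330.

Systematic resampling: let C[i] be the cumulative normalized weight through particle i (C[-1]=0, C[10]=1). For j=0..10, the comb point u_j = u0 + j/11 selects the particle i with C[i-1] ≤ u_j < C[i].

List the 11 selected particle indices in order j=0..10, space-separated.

C = [4/51, 7/51, 10/51, 5/17, 19/51, 28/51, 10/17, 12/17, 44/51, 49/51, 1]
j=0: u_0=23/330 ∈ [0, 4/51) → index 0
j=1: u_1=53/330 ∈ [7/51, 10/51) → index 2
j=2: u_2=83/330 ∈ [10/51, 5/17) → index 3
j=3: u_3=113/330 ∈ [5/17, 19/51) → index 4
j=4: u_4=13/30 ∈ [19/51, 28/51) → index 5
j=5: u_5=173/330 ∈ [19/51, 28/51) → index 5
j=6: u_6=203/330 ∈ [10/17, 12/17) → index 7
j=7: u_7=233/330 ∈ [12/17, 44/51) → index 8
j=8: u_8=263/330 ∈ [12/17, 44/51) → index 8
j=9: u_9=293/330 ∈ [44/51, 49/51) → index 9
j=10: u_10=323/330 ∈ [49/51, 1) → index 10

0 2 3 4 5 5 7 8 8 9 10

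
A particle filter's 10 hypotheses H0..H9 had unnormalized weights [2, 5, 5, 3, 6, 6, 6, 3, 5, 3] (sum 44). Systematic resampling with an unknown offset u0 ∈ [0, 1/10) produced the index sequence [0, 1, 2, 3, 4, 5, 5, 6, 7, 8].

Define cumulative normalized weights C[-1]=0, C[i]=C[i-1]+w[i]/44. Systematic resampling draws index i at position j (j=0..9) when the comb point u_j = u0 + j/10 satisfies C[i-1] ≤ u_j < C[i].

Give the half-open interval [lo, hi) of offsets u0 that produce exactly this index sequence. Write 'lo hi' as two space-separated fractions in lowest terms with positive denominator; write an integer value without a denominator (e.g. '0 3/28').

0 3/220

C = [1/22, 7/44, 3/11, 15/44, 21/44, 27/44, 3/4, 9/11, 41/44, 1]
j=0 picked index 0: u0 ∈ [0, 1/22)
j=1 picked index 1: u0 ∈ [-3/55, 13/220)
j=2 picked index 2: u0 ∈ [-9/220, 4/55)
j=3 picked index 3: u0 ∈ [-3/110, 9/220)
j=4 picked index 4: u0 ∈ [-13/220, 17/220)
j=5 picked index 5: u0 ∈ [-1/44, 5/44)
j=6 picked index 5: u0 ∈ [-27/220, 3/220)
j=7 picked index 6: u0 ∈ [-19/220, 1/20)
j=8 picked index 7: u0 ∈ [-1/20, 1/55)
j=9 picked index 8: u0 ∈ [-9/110, 7/220)
intersection: [0, 3/220)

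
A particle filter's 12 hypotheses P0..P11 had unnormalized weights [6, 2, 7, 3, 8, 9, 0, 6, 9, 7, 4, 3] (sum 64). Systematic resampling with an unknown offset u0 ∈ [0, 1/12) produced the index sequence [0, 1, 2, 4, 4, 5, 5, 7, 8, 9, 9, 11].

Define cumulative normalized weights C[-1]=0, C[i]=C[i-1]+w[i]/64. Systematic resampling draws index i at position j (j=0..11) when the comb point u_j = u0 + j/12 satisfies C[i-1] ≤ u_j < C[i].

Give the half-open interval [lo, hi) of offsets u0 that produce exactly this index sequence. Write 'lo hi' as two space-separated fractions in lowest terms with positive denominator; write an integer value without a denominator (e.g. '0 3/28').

C = [3/32, 1/8, 15/64, 9/32, 13/32, 35/64, 35/64, 41/64, 25/32, 57/64, 61/64, 1]
j=0 picked index 0: u0 ∈ [0, 3/32)
j=1 picked index 1: u0 ∈ [1/96, 1/24)
j=2 picked index 2: u0 ∈ [-1/24, 13/192)
j=3 picked index 4: u0 ∈ [1/32, 5/32)
j=4 picked index 4: u0 ∈ [-5/96, 7/96)
j=5 picked index 5: u0 ∈ [-1/96, 25/192)
j=6 picked index 5: u0 ∈ [-3/32, 3/64)
j=7 picked index 7: u0 ∈ [-7/192, 11/192)
j=8 picked index 8: u0 ∈ [-5/192, 11/96)
j=9 picked index 9: u0 ∈ [1/32, 9/64)
j=10 picked index 9: u0 ∈ [-5/96, 11/192)
j=11 picked index 11: u0 ∈ [7/192, 1/12)
intersection: [7/192, 1/24)

7/192 1/24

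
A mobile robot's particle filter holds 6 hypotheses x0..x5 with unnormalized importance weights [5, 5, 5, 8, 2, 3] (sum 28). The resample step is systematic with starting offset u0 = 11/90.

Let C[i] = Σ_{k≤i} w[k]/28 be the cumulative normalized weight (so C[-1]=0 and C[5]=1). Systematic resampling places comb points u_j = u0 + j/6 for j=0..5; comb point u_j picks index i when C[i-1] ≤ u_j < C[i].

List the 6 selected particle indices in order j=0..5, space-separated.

0 1 2 3 3 5

C = [5/28, 5/14, 15/28, 23/28, 25/28, 1]
j=0: u_0=11/90 ∈ [0, 5/28) → index 0
j=1: u_1=13/45 ∈ [5/28, 5/14) → index 1
j=2: u_2=41/90 ∈ [5/14, 15/28) → index 2
j=3: u_3=28/45 ∈ [15/28, 23/28) → index 3
j=4: u_4=71/90 ∈ [15/28, 23/28) → index 3
j=5: u_5=43/45 ∈ [25/28, 1) → index 5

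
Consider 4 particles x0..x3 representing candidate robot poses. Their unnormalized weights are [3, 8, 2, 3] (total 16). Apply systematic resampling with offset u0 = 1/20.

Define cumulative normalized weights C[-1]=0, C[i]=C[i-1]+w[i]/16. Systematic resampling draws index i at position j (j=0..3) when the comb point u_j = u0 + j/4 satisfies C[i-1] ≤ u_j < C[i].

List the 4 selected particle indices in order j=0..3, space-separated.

0 1 1 2

C = [3/16, 11/16, 13/16, 1]
j=0: u_0=1/20 ∈ [0, 3/16) → index 0
j=1: u_1=3/10 ∈ [3/16, 11/16) → index 1
j=2: u_2=11/20 ∈ [3/16, 11/16) → index 1
j=3: u_3=4/5 ∈ [11/16, 13/16) → index 2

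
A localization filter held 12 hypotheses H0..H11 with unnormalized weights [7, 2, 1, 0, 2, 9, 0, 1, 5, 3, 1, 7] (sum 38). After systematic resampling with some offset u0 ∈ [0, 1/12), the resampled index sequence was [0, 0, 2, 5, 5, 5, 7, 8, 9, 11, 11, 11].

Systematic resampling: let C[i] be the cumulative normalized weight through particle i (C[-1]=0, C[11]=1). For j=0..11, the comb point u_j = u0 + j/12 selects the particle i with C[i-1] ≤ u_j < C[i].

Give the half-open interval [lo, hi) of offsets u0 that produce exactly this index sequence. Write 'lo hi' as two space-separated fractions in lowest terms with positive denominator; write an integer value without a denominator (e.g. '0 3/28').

4/57 3/38

C = [7/38, 9/38, 5/19, 5/19, 6/19, 21/38, 21/38, 11/19, 27/38, 15/19, 31/38, 1]
j=0 picked index 0: u0 ∈ [0, 7/38)
j=1 picked index 0: u0 ∈ [-1/12, 23/228)
j=2 picked index 2: u0 ∈ [4/57, 11/114)
j=3 picked index 5: u0 ∈ [5/76, 23/76)
j=4 picked index 5: u0 ∈ [-1/57, 25/114)
j=5 picked index 5: u0 ∈ [-23/228, 31/228)
j=6 picked index 7: u0 ∈ [1/19, 3/38)
j=7 picked index 8: u0 ∈ [-1/228, 29/228)
j=8 picked index 9: u0 ∈ [5/114, 7/57)
j=9 picked index 11: u0 ∈ [5/76, 1/4)
j=10 picked index 11: u0 ∈ [-1/57, 1/6)
j=11 picked index 11: u0 ∈ [-23/228, 1/12)
intersection: [4/57, 3/38)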